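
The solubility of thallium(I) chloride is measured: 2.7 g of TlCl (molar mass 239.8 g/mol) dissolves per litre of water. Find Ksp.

Ksp ≈ 1.3 × 10^-4

Molar solubility s = (2.7 g/L) / (239.8 g/mol) = 1.13 × 10^-2 M.
TlCl(s) ⇌ Tl^+ + Cl^-
If s mol/L of TlCl dissolves, [Tl^+] = s and [Cl^-] = s.
Ksp = [Tl^+][Cl^-]
Ksp = (s)(s) = s^2
With s = 1.13 × 10^-2: Ksp = 1.3 × 10^-4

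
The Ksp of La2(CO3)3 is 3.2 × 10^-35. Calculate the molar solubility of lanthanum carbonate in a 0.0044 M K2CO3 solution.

La2(CO3)3(s) ⇌ 2 La^3+ + 3 CO3^2-
Ksp = [La^3+]^2[CO3^2-]^3
If s mol/L dissolves here, [La^3+] = 2s, [CO3^2-] = 0.0044 + 3s ≈ 0.0044 (since CO3^2- from K2CO3 dominates).
Ksp ≈ (2s)^2 × (0.0044)^3
s = 9.7 x 10^-15 M
Check: 3s = 2.9 × 10^-14 ≪ 0.0044, so the approximation is valid.

s = 9.7e-15 M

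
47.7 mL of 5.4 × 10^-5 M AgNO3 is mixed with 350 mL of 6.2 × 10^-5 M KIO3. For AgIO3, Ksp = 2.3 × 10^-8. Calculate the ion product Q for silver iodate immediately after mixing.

Q ≈ 3.5e-10

Total volume = 47.7 + 350 = 397.7 mL.
[Ag^+] = 5.4 × 10^-5 × (47.7/397.7) = 6.48 × 10^-6 M
[IO3^-] = 6.2 x 10^-5 × (350/397.7) = 5.46 x 10^-5 M
AgIO3(s) ⇌ Ag^+(aq) + IO3^-(aq), so Q = [Ag^+][IO3^-]
Q = (6.48 × 10^-6)(5.46 × 10^-5) = 3.5 × 10^-10
Q < Ksp, so no precipitate of AgIO3 forms.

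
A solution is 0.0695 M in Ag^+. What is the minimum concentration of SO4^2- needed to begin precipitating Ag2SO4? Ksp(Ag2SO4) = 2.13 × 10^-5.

Ag2SO4(s) ⇌ 2 Ag^+ + SO4^2-
Ksp = [Ag^+]^2[SO4^2-]
Precipitation begins when Q = Ksp. With [Ag^+] = 0.0695 M:
2.13 × 10^-5 = (0.0695)^2 × [SO4^2-]
[SO4^2-] = (2.13 × 10^-5 / 4.830 × 10^-3) = 4.41 × 10^-3 M

[SO4^2-] = 4.41 x 10^-3 M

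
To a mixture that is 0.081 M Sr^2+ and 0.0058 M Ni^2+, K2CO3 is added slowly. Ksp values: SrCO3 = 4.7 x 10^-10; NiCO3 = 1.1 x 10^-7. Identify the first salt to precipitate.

SrCO3

Precipitation of each salt starts when its ion product equals its Ksp.
For SrCO3: 4.7 x 10^-10 = 0.081 × [CO3^2-]  ⇒  [CO3^2-] = 5.8 x 10^-9 M.
For NiCO3: 1.1 x 10^-7 = 0.0058 × [CO3^2-]  ⇒  [CO3^2-] = 1.9 x 10^-5 M.
The salt with the lower threshold [CO3^2-] precipitates first: SrCO3.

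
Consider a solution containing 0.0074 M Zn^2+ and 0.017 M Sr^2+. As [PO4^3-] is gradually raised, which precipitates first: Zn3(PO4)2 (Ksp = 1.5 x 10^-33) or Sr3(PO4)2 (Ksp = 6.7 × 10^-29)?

Each salt begins to precipitate when Q = Ksp, i.e. when [PO4^3-] reaches its threshold.
For Zn3(PO4)2: 1.5 x 10^-33 = (0.0074)^3 × [PO4^3-]^2  ⇒  [PO4^3-] = 6.1 x 10^-14 M.
For Sr3(PO4)2: 6.7 × 10^-29 = (0.017)^3 × [PO4^3-]^2  ⇒  [PO4^3-] = 3.7 × 10^-12 M.
The salt with the lower threshold [PO4^3-] precipitates first: Zn3(PO4)2.

Zn3(PO4)2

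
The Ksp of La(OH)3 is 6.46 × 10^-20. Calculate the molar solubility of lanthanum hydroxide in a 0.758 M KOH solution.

La(OH)3(s) <=> La^3+(aq) + 3 OH^-(aq)
Ksp = [La^3+][OH^-]^3
Let s be the molar solubility in this solution. [La^3+] = s, [OH^-] = 0.758 + 3s ≈ 0.758 (Ksp is small, so little additional dissolves).
Ksp ≈ s × (0.758)^3
s = 1.48 × 10^-19 M
Check: 3s = 4.4 × 10^-19 ≪ 0.758, so the approximation is valid.

s = 1.48 × 10^-19 M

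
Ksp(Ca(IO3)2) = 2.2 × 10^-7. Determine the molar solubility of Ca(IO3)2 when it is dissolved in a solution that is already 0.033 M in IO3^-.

2.0 × 10^-4 M

Ca(IO3)2(s) ⇌ Ca^2+(aq) + 2 IO3^-(aq)
Ksp = [Ca^2+][IO3^-]^2
Let s = moles of Ca(IO3)2 that dissolve per litre. [Ca^2+] = s, [IO3^-] = 0.033 + 2s ≈ 0.033 (common-ion effect: IO3^- is already 0.033 M).
Ksp ≈ s × (0.033)^2
s = 2.0 x 10^-4 M
Check: 2s = 4.0 x 10^-4 ≪ 0.033, so the approximation is valid.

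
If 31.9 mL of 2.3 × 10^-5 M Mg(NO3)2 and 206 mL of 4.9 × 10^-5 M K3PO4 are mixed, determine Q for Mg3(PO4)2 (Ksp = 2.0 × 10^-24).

Total volume = 31.9 + 206 = 237.9 mL.
[Mg^2+] = 2.3 × 10^-5 × (31.9/237.9) = 3.08 × 10^-6 M
[PO4^3-] = 4.9 × 10^-5 × (206/237.9) = 4.24 × 10^-5 M
Mg3(PO4)2(s) ⇌ 3 Mg^2+ + 2 PO4^3-, so Q = [Mg^2+]^3[PO4^3-]^2
Q = (3.08 × 10^-6)^3(4.24 × 10^-5)^2 = 5.3 × 10^-26
Q < Ksp, so no precipitate of Mg3(PO4)2 forms.

Q ≈ 5.3 × 10^-26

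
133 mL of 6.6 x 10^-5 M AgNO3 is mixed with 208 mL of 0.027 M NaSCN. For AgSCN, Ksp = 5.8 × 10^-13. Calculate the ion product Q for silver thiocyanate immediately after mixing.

Total volume = 133 + 208 = 341 mL.
[Ag^+] = 6.6 × 10^-5 × (133/341) = 2.57 x 10^-5 M
[SCN^-] = 2.7 × 10^-2 × (208/341) = 1.65 × 10^-2 M
AgSCN(s) ⇌ Ag^+(aq) + SCN^-(aq), so Q = [Ag^+][SCN^-]
Q = (2.57 x 10^-5)(1.65 × 10^-2) = 4.2 × 10^-7
Q > Ksp, so AgSCN will precipitate.

Q = 4.2 × 10^-7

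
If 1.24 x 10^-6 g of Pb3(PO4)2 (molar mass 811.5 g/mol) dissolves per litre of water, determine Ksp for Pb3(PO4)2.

Ksp ≈ 9.00e-43

Molar solubility s = (1.24 × 10^-6 g/L) / (811.5 g/mol) = 1.528 x 10^-9 M.
Pb3(PO4)2(s) ⇌ 3 Pb^2+(aq) + 2 PO4^3-(aq)
With molar solubility s: [Pb^2+] = 3s, [PO4^3-] = 2s.
Ksp = [Pb^2+]^3[PO4^3-]^2
So Ksp = (3s)^3 × (2s)^2 = 108s^5
Ksp = 108 × (1.528 × 10^-9)^5 = 9.00 x 10^-43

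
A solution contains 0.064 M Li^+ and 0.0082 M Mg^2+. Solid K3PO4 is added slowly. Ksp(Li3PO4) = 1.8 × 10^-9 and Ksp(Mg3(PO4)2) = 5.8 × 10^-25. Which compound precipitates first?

Precipitation of each salt starts when its ion product equals its Ksp.
For Li3PO4: 1.8 × 10^-9 = (0.064)^3 × [PO4^3-]  ⇒  [PO4^3-] = 6.9 x 10^-6 M.
For Mg3(PO4)2: 5.8 × 10^-25 = (0.0082)^3 × [PO4^3-]^2  ⇒  [PO4^3-] = 1.0 x 10^-9 M.
The salt with the lower threshold [PO4^3-] precipitates first: Mg3(PO4)2.

Mg3(PO4)2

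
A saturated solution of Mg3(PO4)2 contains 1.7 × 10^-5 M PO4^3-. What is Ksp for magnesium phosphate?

Mg3(PO4)2(s) ⇌ 3 Mg^2+(aq) + 2 PO4^3-(aq)
Stoichiometry gives [Mg^2+] = (3/2)[PO4^3-] = 2.55 x 10^-5 M.
Ksp = [Mg^2+]^3[PO4^3-]^2
Ksp = (2.55 × 10^-5)^3 × (1.7 × 10^-5)^2 = 4.8 × 10^-24

Ksp ≈ 4.8 x 10^-24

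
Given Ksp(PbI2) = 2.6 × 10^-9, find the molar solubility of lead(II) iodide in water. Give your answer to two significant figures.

PbI2(s) <=> Pb^2+(aq) + 2 I^-(aq)
Ksp = [Pb^2+][I^-]^2
With molar solubility s: [Pb^2+] = s, [I^-] = 2s.
So Ksp = s × (2s)^2 = 4s^3
Solving, s = (2.6 × 10^-9/4)^(1/3) = 8.7 × 10^-4 M

s ≈ 8.7 x 10^-4 M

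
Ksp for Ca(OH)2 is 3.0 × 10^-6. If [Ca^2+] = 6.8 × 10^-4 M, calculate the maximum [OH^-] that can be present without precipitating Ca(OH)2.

Ca(OH)2(s) ⇌ Ca^2+(aq) + 2 OH^-(aq)
Ksp = [Ca^2+][OH^-]^2
Precipitation begins when Q = Ksp. With [Ca^2+] = 6.8 × 10^-4 M:
3.0 × 10^-6 = (6.8 × 10^-4) × [OH^-]^2
[OH^-] = (3.0 × 10^-6 / 6.8 x 10^-4)^(1/2) = 6.6 × 10^-2 M

[OH^-] = 6.6 × 10^-2 M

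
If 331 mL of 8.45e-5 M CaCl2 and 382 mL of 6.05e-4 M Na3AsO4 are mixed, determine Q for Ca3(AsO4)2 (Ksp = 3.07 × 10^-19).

Q ≈ 6.34e-21

Total volume = 331 + 382 = 713 mL.
[Ca^2+] = 8.45 × 10^-5 × (331/713) = 3.923 × 10^-5 M
[AsO4^3-] = 6.05 x 10^-4 × (382/713) = 3.241 × 10^-4 M
Ca3(AsO4)2(s) ⇌ 3 Ca^2+(aq) + 2 AsO4^3-(aq), so Q = [Ca^2+]^3[AsO4^3-]^2
Q = (3.923 x 10^-5)^3(3.241 x 10^-4)^2 = 6.34 × 10^-21
Q < Ksp, so no precipitate of Ca3(AsO4)2 forms.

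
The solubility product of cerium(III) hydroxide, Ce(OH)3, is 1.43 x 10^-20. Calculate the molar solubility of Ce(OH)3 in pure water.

4.80e-6 M

Ce(OH)3(s) ⇌ Ce^3+ + 3 OH^-
Ksp = [Ce^3+][OH^-]^3
Let s = molar solubility. Then [Ce^3+] = s and [OH^-] = 3s.
Substituting: Ksp = s(3s)^3 = 27s^4
Solving, s = (1.43 x 10^-20/27)^(1/4) = 4.80 x 10^-6 M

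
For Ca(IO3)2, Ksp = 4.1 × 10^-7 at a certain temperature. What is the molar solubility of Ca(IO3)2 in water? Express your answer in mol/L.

Ca(IO3)2(s) ⇌ Ca^2+ + 2 IO3^-
Ksp = [Ca^2+][IO3^-]^2
If s mol/L of Ca(IO3)2 dissolves, [Ca^2+] = s and [IO3^-] = 2s.
Ksp = s(2s)^2 = 4s^3
Solving, s = (4.1 × 10^-7/4)^(1/3) = 4.7 × 10^-3 M

4.7e-3 M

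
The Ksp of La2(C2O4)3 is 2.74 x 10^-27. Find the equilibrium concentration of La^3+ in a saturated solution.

La2(C2O4)3(s) <=> 2 La^3+ + 3 C2O4^2-
Ksp = [La^3+]^2[C2O4^2-]^3
If s mol/L of La2(C2O4)3 dissolves, [La^3+] = 2s and [C2O4^2-] = 3s.
Ksp = (2s)^2(3s)^3 = 108s^5
s^5 = 2.74 x 10^-27 / 108, so s = 1.909 × 10^-6 M
[La^3+] = 2s = 3.82 x 10^-6 M

3.82 x 10^-6 M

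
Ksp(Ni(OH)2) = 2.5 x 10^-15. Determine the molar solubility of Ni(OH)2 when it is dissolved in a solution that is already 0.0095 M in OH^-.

Ni(OH)2(s) ⇌ Ni^2+ + 2 OH^-
Ksp = [Ni^2+][OH^-]^2
Let s be the molar solubility in this solution. [Ni^2+] = s, [OH^-] = 0.0095 + 2s ≈ 0.0095 (common-ion effect: OH^- is already 0.0095 M).
Ksp ≈ s × (0.0095)^2
s = 2.8 x 10^-11 M
Check: 2s = 5.5 × 10^-11 ≪ 0.0095, so the approximation is valid.

s = 2.8 x 10^-11 M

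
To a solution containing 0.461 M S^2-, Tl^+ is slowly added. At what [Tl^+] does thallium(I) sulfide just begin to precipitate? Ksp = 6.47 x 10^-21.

[Tl^+] = 1.18 × 10^-10 M

Tl2S(s) ⇌ 2 Tl^+(aq) + S^2-(aq)
Ksp = [Tl^+]^2[S^2-]
Precipitation begins when Q = Ksp. With [S^2-] = 0.461 M:
6.47 x 10^-21 = (0.461) × [Tl^+]^2
[Tl^+] = (6.47 x 10^-21 / 4.61 × 10^-1)^(1/2) = 1.18 × 10^-10 M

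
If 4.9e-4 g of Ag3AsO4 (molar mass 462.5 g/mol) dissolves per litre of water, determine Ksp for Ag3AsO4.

3.4 × 10^-23

Molar solubility s = (4.9 × 10^-4 g/L) / (462.5 g/mol) = 1.06 × 10^-6 M.
Ag3AsO4(s) <=> 3 Ag^+ + AsO4^3-
For each mole of Ag3AsO4 that dissolves: [Ag^+] = 3s, [AsO4^3-] = s.
Ksp = [Ag^+]^3[AsO4^3-]
Ksp = (3s)^3s = 27s^4
With s = 1.06 × 10^-6: Ksp = 3.4 × 10^-23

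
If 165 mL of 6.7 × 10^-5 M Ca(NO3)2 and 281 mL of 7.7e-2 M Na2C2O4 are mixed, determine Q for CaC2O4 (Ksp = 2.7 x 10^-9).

Q = 1.2 x 10^-6

Total volume = 165 + 281 = 446 mL.
[Ca^2+] = 6.7 × 10^-5 × (165/446) = 2.48 × 10^-5 M
[C2O4^2-] = 7.7 x 10^-2 × (281/446) = 4.85 × 10^-2 M
CaC2O4(s) ⇌ Ca^2+ + C2O4^2-, so Q = [Ca^2+][C2O4^2-]
Q = (2.48 x 10^-5)(4.85 × 10^-2) = 1.2 × 10^-6
Q > Ksp, so CaC2O4 will precipitate.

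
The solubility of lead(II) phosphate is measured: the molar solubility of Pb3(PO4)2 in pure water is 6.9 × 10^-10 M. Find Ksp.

Ksp = 1.7e-44

Pb3(PO4)2(s) ⇌ 3 Pb^2+(aq) + 2 PO4^3-(aq)
With molar solubility s: [Pb^2+] = 3s, [PO4^3-] = 2s.
Ksp = [Pb^2+]^3[PO4^3-]^2
So Ksp = (3s)^3 × (2s)^2 = 108s^5
Ksp = 108 × (6.9 × 10^-10)^5 = 1.7 × 10^-44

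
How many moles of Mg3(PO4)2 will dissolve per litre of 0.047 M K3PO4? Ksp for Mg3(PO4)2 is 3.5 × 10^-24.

Mg3(PO4)2(s) ⇌ 3 Mg^2+(aq) + 2 PO4^3-(aq)
Ksp = [Mg^2+]^3[PO4^3-]^2
Let s be the molar solubility in this solution. [Mg^2+] = 3s, [PO4^3-] = 0.047 + 2s ≈ 0.047 (common-ion effect: PO4^3- is already 0.047 M).
Ksp ≈ (3s)^3 × (0.047)^2
s = 3.9 x 10^-8 M
Check: 2s = 7.8 × 10^-8 ≪ 0.047, so the approximation is valid.

3.9 x 10^-8 M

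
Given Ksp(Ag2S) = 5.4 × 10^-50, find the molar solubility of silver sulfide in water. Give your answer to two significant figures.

s ≈ 2.4 x 10^-17 M

Ag2S(s) ⇌ 2 Ag^+(aq) + S^2-(aq)
Ksp = [Ag^+]^2[S^2-]
With molar solubility s: [Ag^+] = 2s, [S^2-] = s.
So Ksp = (2s)^2 × s = 4s^3
s^3 = 5.4 × 10^-50 / 4, so s = 2.4 × 10^-17 M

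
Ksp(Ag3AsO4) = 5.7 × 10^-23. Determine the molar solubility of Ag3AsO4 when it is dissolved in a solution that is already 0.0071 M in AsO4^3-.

Ag3AsO4(s) <=> 3 Ag^+(aq) + AsO4^3-(aq)
Ksp = [Ag^+]^3[AsO4^3-]
Let s be the molar solubility in this solution. [Ag^+] = 3s, [AsO4^3-] = 0.0071 + s ≈ 0.0071 (common-ion effect: AsO4^3- is already 0.0071 M).
Ksp ≈ (3s)^3 × 0.0071
s = 6.7 × 10^-8 M
Check: s = 6.7 × 10^-8 ≪ 0.0071, so the approximation is valid.

6.7 x 10^-8 M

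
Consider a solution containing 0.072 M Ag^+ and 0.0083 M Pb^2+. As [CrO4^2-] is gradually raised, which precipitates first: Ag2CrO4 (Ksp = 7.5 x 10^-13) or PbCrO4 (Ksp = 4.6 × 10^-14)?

Each salt begins to precipitate when Q = Ksp, i.e. when [CrO4^2-] reaches its threshold.
For Ag2CrO4: 7.5 x 10^-13 = (0.072)^2 × [CrO4^2-]  ⇒  [CrO4^2-] = 1.4 × 10^-10 M.
For PbCrO4: 4.6 × 10^-14 = 0.0083 × [CrO4^2-]  ⇒  [CrO4^2-] = 5.5 x 10^-12 M.
The salt with the lower threshold [CrO4^2-] precipitates first: PbCrO4.

PbCrO4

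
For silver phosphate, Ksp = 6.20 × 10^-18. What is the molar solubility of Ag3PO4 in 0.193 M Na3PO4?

s = 1.06e-6 M

Ag3PO4(s) ⇌ 3 Ag^+ + PO4^3-
Ksp = [Ag^+]^3[PO4^3-]
Let s be the molar solubility in this solution. [Ag^+] = 3s, [PO4^3-] = 0.193 + s ≈ 0.193 (common-ion effect: PO4^3- is already 0.193 M).
Ksp ≈ (3s)^3 × 0.193
s = 1.06 x 10^-6 M
Check: s = 1.1 x 10^-6 ≪ 0.193, so the approximation is valid.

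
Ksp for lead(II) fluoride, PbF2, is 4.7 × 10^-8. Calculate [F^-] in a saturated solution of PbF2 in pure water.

PbF2(s) ⇌ Pb^2+ + 2 F^-
Ksp = [Pb^2+][F^-]^2
If s mol/L of PbF2 dissolves, [Pb^2+] = s and [F^-] = 2s.
Ksp = s(2s)^2 = 4s^3
Solving, s = (4.7 × 10^-8/4)^(1/3) = 2.27 x 10^-3 M
[F^-] = 2s = 4.5 × 10^-3 M

4.5 × 10^-3 M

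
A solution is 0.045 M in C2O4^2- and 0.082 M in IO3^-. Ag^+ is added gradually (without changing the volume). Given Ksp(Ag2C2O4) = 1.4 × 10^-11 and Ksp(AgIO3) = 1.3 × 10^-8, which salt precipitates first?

Each salt begins to precipitate when Q = Ksp, i.e. when [Ag^+] reaches its threshold.
For Ag2C2O4: 1.4 × 10^-11 = 0.045 × [Ag^+]^2  ⇒  [Ag^+] = 1.8 × 10^-5 M.
For AgIO3: 1.3 × 10^-8 = 0.082 × [Ag^+]  ⇒  [Ag^+] = 1.6 x 10^-7 M.
The salt with the lower threshold [Ag^+] precipitates first: AgIO3.

AgIO3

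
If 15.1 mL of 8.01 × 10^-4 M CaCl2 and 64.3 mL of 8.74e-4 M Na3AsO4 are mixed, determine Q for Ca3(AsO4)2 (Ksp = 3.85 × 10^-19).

1.77 x 10^-18

Total volume = 15.1 + 64.3 = 79.4 mL.
[Ca^2+] = 8.01 × 10^-4 × (15.1/79.4) = 1.523 × 10^-4 M
[AsO4^3-] = 8.74 x 10^-4 × (64.3/79.4) = 7.078 × 10^-4 M
Ca3(AsO4)2(s) ⇌ 3 Ca^2+(aq) + 2 AsO4^3-(aq), so Q = [Ca^2+]^3[AsO4^3-]^2
Q = (1.523 × 10^-4)^3(7.078 x 10^-4)^2 = 1.77 × 10^-18
Q > Ksp, so Ca3(AsO4)2 will precipitate.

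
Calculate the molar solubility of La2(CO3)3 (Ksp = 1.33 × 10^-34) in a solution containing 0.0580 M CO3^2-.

s = 4.13 × 10^-16 M

La2(CO3)3(s) <=> 2 La^3+(aq) + 3 CO3^2-(aq)
Ksp = [La^3+]^2[CO3^2-]^3
If s mol/L dissolves here, [La^3+] = 2s, [CO3^2-] = 0.0580 + 3s ≈ 0.0580 (since the CO3^2- already present dominates).
Ksp ≈ (2s)^2 × (0.0580)^3
s = 4.13 × 10^-16 M
Check: 3s = 1.2 × 10^-15 ≪ 0.0580, so the approximation is valid.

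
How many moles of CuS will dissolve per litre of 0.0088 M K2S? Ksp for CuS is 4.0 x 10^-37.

CuS(s) ⇌ Cu^2+ + S^2-
Ksp = [Cu^2+][S^2-]
If s mol/L dissolves here, [Cu^2+] = s, [S^2-] = 0.0088 + s ≈ 0.0088 (since S^2- from K2S dominates).
Ksp ≈ s × 0.0088
s = 4.5 × 10^-35 M
Check: s = 4.5 × 10^-35 ≪ 0.0088, so the approximation is valid.

s ≈ 4.5 x 10^-35 M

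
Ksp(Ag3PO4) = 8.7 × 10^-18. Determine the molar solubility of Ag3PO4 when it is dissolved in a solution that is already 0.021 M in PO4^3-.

Ag3PO4(s) ⇌ 3 Ag^+ + PO4^3-
Ksp = [Ag^+]^3[PO4^3-]
Let s = moles of Ag3PO4 that dissolve per litre. [Ag^+] = 3s, [PO4^3-] = 0.021 + s ≈ 0.021 (Ksp is small, so little additional dissolves).
Ksp ≈ (3s)^3 × 0.021
s = 2.5 x 10^-6 M
Check: s = 2.5 × 10^-6 ≪ 0.021, so the approximation is valid.

s ≈ 2.5 × 10^-6 M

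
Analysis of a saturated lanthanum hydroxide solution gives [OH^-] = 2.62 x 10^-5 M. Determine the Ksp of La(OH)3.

La(OH)3(s) ⇌ La^3+(aq) + 3 OH^-(aq)
Stoichiometry gives [La^3+] = (1/3)[OH^-] = 8.733 × 10^-6 M.
Ksp = [La^3+][OH^-]^3
Ksp = 8.733 × 10^-6 × (2.62 × 10^-5)^3 = 1.57 x 10^-19

Ksp = 1.57e-19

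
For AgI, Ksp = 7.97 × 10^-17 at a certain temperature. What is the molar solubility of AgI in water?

8.93 x 10^-9 M

AgI(s) ⇌ Ag^+ + I^-
Ksp = [Ag^+][I^-]
Let s = molar solubility. Then [Ag^+] = s and [I^-] = s.
Ksp = s × s = s^2
s = (7.97 × 10^-17)^(1/2) = 8.93 × 10^-9 M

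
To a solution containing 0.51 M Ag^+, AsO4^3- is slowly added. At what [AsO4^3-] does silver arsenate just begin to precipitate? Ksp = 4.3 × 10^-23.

3.2 × 10^-22 M

Ag3AsO4(s) <=> 3 Ag^+ + AsO4^3-
Ksp = [Ag^+]^3[AsO4^3-]
Precipitation begins when Q = Ksp. With [Ag^+] = 0.51 M:
4.3 × 10^-23 = (0.51)^3 × [AsO4^3-]
[AsO4^3-] = (4.3 × 10^-23 / 1.33 x 10^-1) = 3.2 × 10^-22 M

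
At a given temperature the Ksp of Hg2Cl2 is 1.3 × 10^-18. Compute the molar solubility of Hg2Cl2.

s = 6.9 × 10^-7 M

Hg2Cl2(s) <=> Hg2^2+ + 2 Cl^-
Ksp = [Hg2^2+][Cl^-]^2
For each mole of Hg2Cl2 that dissolves: [Hg2^2+] = s, [Cl^-] = 2s.
Ksp = s(2s)^2 = 4s^3
s^3 = 1.3 × 10^-18 / 4, so s = 6.9 x 10^-7 M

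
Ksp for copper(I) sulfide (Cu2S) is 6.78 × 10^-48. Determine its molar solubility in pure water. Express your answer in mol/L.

s = 1.19 × 10^-16 M

Cu2S(s) <=> 2 Cu^+ + S^2-
Ksp = [Cu^+]^2[S^2-]
For each mole of Cu2S that dissolves: [Cu^+] = 2s, [S^2-] = s.
Substituting: Ksp = (2s)^2s = 4s^3
Solving, s = (6.78 × 10^-48/4)^(1/3) = 1.19 × 10^-16 M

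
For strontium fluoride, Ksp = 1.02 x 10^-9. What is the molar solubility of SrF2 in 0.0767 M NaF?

SrF2(s) ⇌ Sr^2+ + 2 F^-
Ksp = [Sr^2+][F^-]^2
Let s = moles of SrF2 that dissolve per litre. [Sr^2+] = s, [F^-] = 0.0767 + 2s ≈ 0.0767 (common-ion effect: F^- is already 0.0767 M).
Ksp ≈ s × (0.0767)^2
s = 1.73 x 10^-7 M
Check: 2s = 3.5 × 10^-7 ≪ 0.0767, so the approximation is valid.

s ≈ 1.73 × 10^-7 M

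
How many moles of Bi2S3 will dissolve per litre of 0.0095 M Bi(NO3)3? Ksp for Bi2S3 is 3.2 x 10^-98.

s ≈ 2.4 x 10^-32 M

Bi2S3(s) ⇌ 2 Bi^3+(aq) + 3 S^2-(aq)
Ksp = [Bi^3+]^2[S^2-]^3
Let s = moles of Bi2S3 that dissolve per litre. [Bi^3+] = 0.0095 + 2s ≈ 0.0095, [S^2-] = 3s (since Bi^3+ from Bi(NO3)3 dominates).
Ksp ≈ (0.0095)^2 × (3s)^3
s = 2.4 × 10^-32 M
Check: 2s = 4.7 × 10^-32 ≪ 0.0095, so the approximation is valid.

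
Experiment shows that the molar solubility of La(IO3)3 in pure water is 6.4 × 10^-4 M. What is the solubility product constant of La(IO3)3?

La(IO3)3(s) <=> La^3+(aq) + 3 IO3^-(aq)
If s mol/L of La(IO3)3 dissolves, [La^3+] = s and [IO3^-] = 3s.
Ksp = [La^3+][IO3^-]^3
So Ksp = s × (3s)^3 = 27s^4
With s = 6.4 × 10^-4: Ksp = 4.5 × 10^-12

Ksp = 4.5 × 10^-12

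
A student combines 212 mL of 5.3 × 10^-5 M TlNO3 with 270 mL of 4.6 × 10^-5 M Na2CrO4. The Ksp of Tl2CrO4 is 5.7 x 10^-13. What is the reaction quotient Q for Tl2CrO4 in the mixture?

Total volume = 212 + 270 = 482 mL.
[Tl^+] = 5.3 x 10^-5 × (212/482) = 2.33 x 10^-5 M
[CrO4^2-] = 4.6 x 10^-5 × (270/482) = 2.58 × 10^-5 M
Tl2CrO4(s) ⇌ 2 Tl^+ + CrO4^2-, so Q = [Tl^+]^2[CrO4^2-]
Q = (2.33 × 10^-5)^2(2.58 × 10^-5) = 1.4 × 10^-14
Q < Ksp, so no precipitate of Tl2CrO4 forms.

1.4 x 10^-14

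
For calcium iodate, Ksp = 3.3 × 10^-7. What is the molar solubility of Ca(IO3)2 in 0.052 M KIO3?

1.2 × 10^-4 M

Ca(IO3)2(s) ⇌ Ca^2+ + 2 IO3^-
Ksp = [Ca^2+][IO3^-]^2
Let s = moles of Ca(IO3)2 that dissolve per litre. [Ca^2+] = s, [IO3^-] = 0.052 + 2s ≈ 0.052 (since IO3^- from KIO3 dominates).
Ksp ≈ s × (0.052)^2
s = 1.2 × 10^-4 M
Check: 2s = 2.4 × 10^-4 ≪ 0.052, so the approximation is valid.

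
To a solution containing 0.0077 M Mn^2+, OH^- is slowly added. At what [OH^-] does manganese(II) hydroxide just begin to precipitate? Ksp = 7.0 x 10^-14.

[OH^-] = 3.0 × 10^-6 M

Mn(OH)2(s) ⇌ Mn^2+(aq) + 2 OH^-(aq)
Ksp = [Mn^2+][OH^-]^2
Precipitation begins when Q = Ksp. With [Mn^2+] = 0.0077 M:
7.0 x 10^-14 = (0.0077) × [OH^-]^2
[OH^-] = (7.0 x 10^-14 / 7.7 × 10^-3)^(1/2) = 3.0 × 10^-6 M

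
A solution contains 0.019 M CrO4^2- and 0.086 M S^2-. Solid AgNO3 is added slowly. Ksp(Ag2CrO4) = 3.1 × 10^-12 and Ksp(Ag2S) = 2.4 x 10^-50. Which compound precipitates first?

Ag2S

Each salt begins to precipitate when Q = Ksp, i.e. when [Ag^+] reaches its threshold.
For Ag2CrO4: 3.1 × 10^-12 = 0.019 × [Ag^+]^2  ⇒  [Ag^+] = 1.3 × 10^-5 M.
For Ag2S: 2.4 x 10^-50 = 0.086 × [Ag^+]^2  ⇒  [Ag^+] = 5.3 × 10^-25 M.
The salt with the lower threshold [Ag^+] precipitates first: Ag2S.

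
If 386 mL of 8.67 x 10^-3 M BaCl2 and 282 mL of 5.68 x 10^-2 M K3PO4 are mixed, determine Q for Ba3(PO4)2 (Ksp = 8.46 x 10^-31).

Total volume = 386 + 282 = 668 mL.
[Ba^2+] = 8.67 × 10^-3 × (386/668) = 5.010 × 10^-3 M
[PO4^3-] = 5.68 × 10^-2 × (282/668) = 2.398 × 10^-2 M
Ba3(PO4)2(s) <=> 3 Ba^2+(aq) + 2 PO4^3-(aq), so Q = [Ba^2+]^3[PO4^3-]^2
Q = (5.010 x 10^-3)^3(2.398 × 10^-2)^2 = 7.23 x 10^-11
Q > Ksp, so Ba3(PO4)2 will precipitate.

Q ≈ 7.23 x 10^-11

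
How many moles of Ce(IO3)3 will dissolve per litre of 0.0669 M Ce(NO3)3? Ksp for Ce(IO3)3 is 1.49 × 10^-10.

4.35 × 10^-4 M

Ce(IO3)3(s) ⇌ Ce^3+(aq) + 3 IO3^-(aq)
Ksp = [Ce^3+][IO3^-]^3
If s mol/L dissolves here, [Ce^3+] = 0.0669 + s ≈ 0.0669, [IO3^-] = 3s (Ksp is small, so little additional dissolves).
Ksp ≈ 0.0669 × (3s)^3
s = 4.35 x 10^-4 M
Check: s = 4.4 × 10^-4 ≪ 0.0669, so the approximation is valid.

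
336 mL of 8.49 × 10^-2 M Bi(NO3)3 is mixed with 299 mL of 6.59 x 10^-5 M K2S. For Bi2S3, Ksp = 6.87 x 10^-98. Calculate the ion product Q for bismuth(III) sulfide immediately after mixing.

Q = 6.03e-17

Total volume = 336 + 299 = 635 mL.
[Bi^3+] = 8.49 × 10^-2 × (336/635) = 4.492 × 10^-2 M
[S^2-] = 6.59 × 10^-5 × (299/635) = 3.103 × 10^-5 M
Bi2S3(s) ⇌ 2 Bi^3+(aq) + 3 S^2-(aq), so Q = [Bi^3+]^2[S^2-]^3
Q = (4.492 x 10^-2)^2(3.103 × 10^-5)^3 = 6.03 × 10^-17
Q > Ksp, so Bi2S3 will precipitate.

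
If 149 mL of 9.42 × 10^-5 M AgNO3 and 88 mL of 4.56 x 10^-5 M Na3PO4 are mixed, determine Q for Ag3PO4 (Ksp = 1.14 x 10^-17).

Total volume = 149 + 88 = 237 mL.
[Ag^+] = 9.42 × 10^-5 × (149/237) = 5.922 × 10^-5 M
[PO4^3-] = 4.56 × 10^-5 × (88/237) = 1.693 × 10^-5 M
Ag3PO4(s) ⇌ 3 Ag^+ + PO4^3-, so Q = [Ag^+]^3[PO4^3-]
Q = (5.922 × 10^-5)^3(1.693 × 10^-5) = 3.52 x 10^-18
Q < Ksp, so no precipitate of Ag3PO4 forms.

3.52 × 10^-18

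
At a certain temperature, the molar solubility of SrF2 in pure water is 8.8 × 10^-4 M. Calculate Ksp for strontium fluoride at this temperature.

SrF2(s) ⇌ Sr^2+ + 2 F^-
If s mol/L of SrF2 dissolves, [Sr^2+] = s and [F^-] = 2s.
Ksp = [Sr^2+][F^-]^2
Substituting: Ksp = s(2s)^2 = 4s^3
With s = 8.8 × 10^-4: Ksp = 2.7 × 10^-9

2.7 x 10^-9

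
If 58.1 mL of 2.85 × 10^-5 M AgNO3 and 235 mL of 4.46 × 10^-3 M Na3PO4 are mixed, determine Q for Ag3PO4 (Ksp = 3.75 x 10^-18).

Total volume = 58.1 + 235 = 293.1 mL.
[Ag^+] = 2.85 × 10^-5 × (58.1/293.1) = 5.649 x 10^-6 M
[PO4^3-] = 4.46 × 10^-3 × (235/293.1) = 3.576 x 10^-3 M
Ag3PO4(s) ⇌ 3 Ag^+(aq) + PO4^3-(aq), so Q = [Ag^+]^3[PO4^3-]
Q = (5.649 × 10^-6)^3(3.576 × 10^-3) = 6.45 × 10^-19
Q < Ksp, so no precipitate of Ag3PO4 forms.

6.45 × 10^-19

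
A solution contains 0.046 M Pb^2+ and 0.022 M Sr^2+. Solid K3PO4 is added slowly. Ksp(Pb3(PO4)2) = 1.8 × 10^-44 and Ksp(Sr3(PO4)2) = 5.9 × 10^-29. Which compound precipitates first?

Precipitation of each salt starts when its ion product equals its Ksp.
For Pb3(PO4)2: 1.8 × 10^-44 = (0.046)^3 × [PO4^3-]^2  ⇒  [PO4^3-] = 1.4 x 10^-20 M.
For Sr3(PO4)2: 5.9 × 10^-29 = (0.022)^3 × [PO4^3-]^2  ⇒  [PO4^3-] = 2.4 × 10^-12 M.
The salt with the lower threshold [PO4^3-] precipitates first: Pb3(PO4)2.

Pb3(PO4)2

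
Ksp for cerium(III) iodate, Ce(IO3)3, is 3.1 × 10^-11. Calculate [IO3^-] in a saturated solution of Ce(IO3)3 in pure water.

Ce(IO3)3(s) ⇌ Ce^3+(aq) + 3 IO3^-(aq)
Ksp = [Ce^3+][IO3^-]^3
If s mol/L of Ce(IO3)3 dissolves, [Ce^3+] = s and [IO3^-] = 3s.
Substituting: Ksp = s(3s)^3 = 27s^4
s^4 = 3.1 × 10^-11 / 27, so s = 1.04 x 10^-3 M
[IO3^-] = 3s = 3.1 × 10^-3 M

[IO3^-] ≈ 3.1e-3 M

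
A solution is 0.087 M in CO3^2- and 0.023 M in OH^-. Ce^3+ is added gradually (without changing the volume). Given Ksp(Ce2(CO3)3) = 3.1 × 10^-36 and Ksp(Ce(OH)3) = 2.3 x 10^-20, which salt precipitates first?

Ce2(CO3)3

Each salt begins to precipitate when Q = Ksp, i.e. when [Ce^3+] reaches its threshold.
For Ce2(CO3)3: 3.1 × 10^-36 = (0.087)^3 × [Ce^3+]^2  ⇒  [Ce^3+] = 6.9 x 10^-17 M.
For Ce(OH)3: 2.3 x 10^-20 = (0.023)^3 × [Ce^3+]  ⇒  [Ce^3+] = 1.9 × 10^-15 M.
The salt with the lower threshold [Ce^3+] precipitates first: Ce2(CO3)3.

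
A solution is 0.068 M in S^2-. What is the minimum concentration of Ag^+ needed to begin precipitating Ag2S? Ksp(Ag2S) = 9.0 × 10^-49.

[Ag^+] ≈ 3.6e-24 M

Ag2S(s) <=> 2 Ag^+(aq) + S^2-(aq)
Ksp = [Ag^+]^2[S^2-]
Precipitation begins when Q = Ksp. With [S^2-] = 0.068 M:
9.0 × 10^-49 = (0.068) × [Ag^+]^2
[Ag^+] = (9.0 × 10^-49 / 6.8 × 10^-2)^(1/2) = 3.6 × 10^-24 M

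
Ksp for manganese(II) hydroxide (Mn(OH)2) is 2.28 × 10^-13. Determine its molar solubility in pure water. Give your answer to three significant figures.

Mn(OH)2(s) <=> Mn^2+ + 2 OH^-
Ksp = [Mn^2+][OH^-]^2
With molar solubility s: [Mn^2+] = s, [OH^-] = 2s.
Substituting: Ksp = s(2s)^2 = 4s^3
s^3 = 2.28 × 10^-13 / 4, so s = 3.85 × 10^-5 M

s = 3.85 x 10^-5 M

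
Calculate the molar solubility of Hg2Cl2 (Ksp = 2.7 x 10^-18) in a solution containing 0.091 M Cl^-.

Hg2Cl2(s) ⇌ Hg2^2+(aq) + 2 Cl^-(aq)
Ksp = [Hg2^2+][Cl^-]^2
Let s = moles of Hg2Cl2 that dissolve per litre. [Hg2^2+] = s, [Cl^-] = 0.091 + 2s ≈ 0.091 (Ksp is small, so little additional dissolves).
Ksp ≈ s × (0.091)^2
s = 3.3 × 10^-16 M
Check: 2s = 6.5 × 10^-16 ≪ 0.091, so the approximation is valid.

s ≈ 3.3 × 10^-16 M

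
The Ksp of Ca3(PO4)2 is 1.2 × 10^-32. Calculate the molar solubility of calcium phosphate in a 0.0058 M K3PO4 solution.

Ca3(PO4)2(s) ⇌ 3 Ca^2+(aq) + 2 PO4^3-(aq)
Ksp = [Ca^2+]^3[PO4^3-]^2
If s mol/L dissolves here, [Ca^2+] = 3s, [PO4^3-] = 0.0058 + 2s ≈ 0.0058 (common-ion effect: PO4^3- is already 0.0058 M).
Ksp ≈ (3s)^3 × (0.0058)^2
s = 2.4 × 10^-10 M
Check: 2s = 4.7 × 10^-10 ≪ 0.0058, so the approximation is valid.

2.4e-10 M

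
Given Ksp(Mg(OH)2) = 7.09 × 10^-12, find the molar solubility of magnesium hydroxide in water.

s = 1.21e-4 M

Mg(OH)2(s) ⇌ Mg^2+ + 2 OH^-
Ksp = [Mg^2+][OH^-]^2
With molar solubility s: [Mg^2+] = s, [OH^-] = 2s.
Substituting: Ksp = s(2s)^2 = 4s^3
Solving, s = (7.09 × 10^-12/4)^(1/3) = 1.21 × 10^-4 M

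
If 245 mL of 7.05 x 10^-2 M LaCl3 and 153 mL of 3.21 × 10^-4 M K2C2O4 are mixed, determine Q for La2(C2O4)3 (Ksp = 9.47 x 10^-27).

Total volume = 245 + 153 = 398 mL.
[La^3+] = 7.05 × 10^-2 × (245/398) = 4.340 × 10^-2 M
[C2O4^2-] = 3.21 × 10^-4 × (153/398) = 1.234 × 10^-4 M
La2(C2O4)3(s) <=> 2 La^3+ + 3 C2O4^2-, so Q = [La^3+]^2[C2O4^2-]^3
Q = (4.340 x 10^-2)^2(1.234 x 10^-4)^3 = 3.54 × 10^-15
Q > Ksp, so La2(C2O4)3 will precipitate.

Q = 3.54e-15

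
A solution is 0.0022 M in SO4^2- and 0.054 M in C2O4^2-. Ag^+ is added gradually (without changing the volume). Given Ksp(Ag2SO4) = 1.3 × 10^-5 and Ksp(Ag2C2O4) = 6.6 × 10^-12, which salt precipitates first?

Precipitation of each salt starts when its ion product equals its Ksp.
For Ag2SO4: 1.3 × 10^-5 = 0.0022 × [Ag^+]^2  ⇒  [Ag^+] = 7.7 x 10^-2 M.
For Ag2C2O4: 6.6 × 10^-12 = 0.054 × [Ag^+]^2  ⇒  [Ag^+] = 1.1 x 10^-5 M.
The salt with the lower threshold [Ag^+] precipitates first: Ag2C2O4.

Ag2C2O4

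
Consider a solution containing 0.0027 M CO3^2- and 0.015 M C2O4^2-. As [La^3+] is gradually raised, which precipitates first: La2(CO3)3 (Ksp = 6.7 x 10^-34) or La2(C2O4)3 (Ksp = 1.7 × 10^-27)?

La2(CO3)3

Precipitation of each salt starts when its ion product equals its Ksp.
For La2(CO3)3: 6.7 x 10^-34 = (0.0027)^3 × [La^3+]^2  ⇒  [La^3+] = 1.8 x 10^-13 M.
For La2(C2O4)3: 1.7 × 10^-27 = (0.015)^3 × [La^3+]^2  ⇒  [La^3+] = 2.2 × 10^-11 M.
The salt with the lower threshold [La^3+] precipitates first: La2(CO3)3.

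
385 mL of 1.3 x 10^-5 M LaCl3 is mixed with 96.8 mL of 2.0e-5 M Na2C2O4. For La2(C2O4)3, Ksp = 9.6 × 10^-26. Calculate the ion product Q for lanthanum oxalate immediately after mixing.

Q = 7.0 × 10^-27

Total volume = 385 + 96.8 = 481.8 mL.
[La^3+] = 1.3 × 10^-5 × (385/481.8) = 1.04 × 10^-5 M
[C2O4^2-] = 2.0 × 10^-5 × (96.8/481.8) = 4.02 x 10^-6 M
La2(C2O4)3(s) <=> 2 La^3+ + 3 C2O4^2-, so Q = [La^3+]^2[C2O4^2-]^3
Q = (1.04 x 10^-5)^2(4.02 x 10^-6)^3 = 7.0 x 10^-27
Q < Ksp, so no precipitate of La2(C2O4)3 forms.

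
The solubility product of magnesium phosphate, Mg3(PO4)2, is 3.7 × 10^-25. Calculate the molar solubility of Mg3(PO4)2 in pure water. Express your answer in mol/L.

Mg3(PO4)2(s) ⇌ 3 Mg^2+ + 2 PO4^3-
Ksp = [Mg^2+]^3[PO4^3-]^2
For each mole of Mg3(PO4)2 that dissolves: [Mg^2+] = 3s, [PO4^3-] = 2s.
Ksp = (3s)^3(2s)^2 = 108s^5
s = (3.7 × 10^-25 / 108)^(1/5) = 5.1 x 10^-6 M

s = 5.1 × 10^-6 M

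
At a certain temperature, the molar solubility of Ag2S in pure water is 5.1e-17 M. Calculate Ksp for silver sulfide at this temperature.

Ag2S(s) <=> 2 Ag^+(aq) + S^2-(aq)
For each mole of Ag2S that dissolves: [Ag^+] = 2s, [S^2-] = s.
Ksp = [Ag^+]^2[S^2-]
So Ksp = (2s)^2 × s = 4s^3
Ksp = 4 × (5.1 × 10^-17)^3 = 5.3 × 10^-49

Ksp ≈ 5.3 × 10^-49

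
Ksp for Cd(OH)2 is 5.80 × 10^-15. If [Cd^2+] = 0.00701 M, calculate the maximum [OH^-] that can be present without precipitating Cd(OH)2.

[OH^-] = 9.10 × 10^-7 M

Cd(OH)2(s) ⇌ Cd^2+ + 2 OH^-
Ksp = [Cd^2+][OH^-]^2
Precipitation begins when Q = Ksp. With [Cd^2+] = 0.00701 M:
5.80 × 10^-15 = (0.00701) × [OH^-]^2
[OH^-] = (5.80 × 10^-15 / 7.01 x 10^-3)^(1/2) = 9.10 × 10^-7 M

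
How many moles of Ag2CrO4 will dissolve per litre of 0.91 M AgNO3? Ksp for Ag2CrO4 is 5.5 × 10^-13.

6.6 × 10^-13 M

Ag2CrO4(s) <=> 2 Ag^+(aq) + CrO4^2-(aq)
Ksp = [Ag^+]^2[CrO4^2-]
If s mol/L dissolves here, [Ag^+] = 0.91 + 2s ≈ 0.91, [CrO4^2-] = s (since Ag^+ from AgNO3 dominates).
Ksp ≈ (0.91)^2 × s
s = 6.6 × 10^-13 M
Check: 2s = 1.3 x 10^-12 ≪ 0.91, so the approximation is valid.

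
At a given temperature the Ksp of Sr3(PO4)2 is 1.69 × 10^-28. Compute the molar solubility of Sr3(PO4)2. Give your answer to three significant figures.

Sr3(PO4)2(s) <=> 3 Sr^2+ + 2 PO4^3-
Ksp = [Sr^2+]^3[PO4^3-]^2
Let s = molar solubility. Then [Sr^2+] = 3s and [PO4^3-] = 2s.
So Ksp = (3s)^3 × (2s)^2 = 108s^5
s^5 = 1.69 × 10^-28 / 108, so s = 1.09 x 10^-6 M

s ≈ 1.09e-6 M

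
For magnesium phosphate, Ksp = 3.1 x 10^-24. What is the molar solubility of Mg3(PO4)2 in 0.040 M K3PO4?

s ≈ 4.2 x 10^-8 M

Mg3(PO4)2(s) ⇌ 3 Mg^2+ + 2 PO4^3-
Ksp = [Mg^2+]^3[PO4^3-]^2
Let s = moles of Mg3(PO4)2 that dissolve per litre. [Mg^2+] = 3s, [PO4^3-] = 0.040 + 2s ≈ 0.040 (common-ion effect: PO4^3- is already 0.040 M).
Ksp ≈ (3s)^3 × (0.040)^2
s = 4.2 × 10^-8 M
Check: 2s = 8.3 × 10^-8 ≪ 0.040, so the approximation is valid.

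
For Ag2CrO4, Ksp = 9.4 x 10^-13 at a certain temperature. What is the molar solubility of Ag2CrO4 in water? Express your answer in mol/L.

Ag2CrO4(s) <=> 2 Ag^+(aq) + CrO4^2-(aq)
Ksp = [Ag^+]^2[CrO4^2-]
Let s = molar solubility. Then [Ag^+] = 2s and [CrO4^2-] = s.
Ksp = (2s)^2s = 4s^3
s = (9.4 x 10^-13 / 4)^(1/3) = 6.2 x 10^-5 M

s ≈ 6.2e-5 M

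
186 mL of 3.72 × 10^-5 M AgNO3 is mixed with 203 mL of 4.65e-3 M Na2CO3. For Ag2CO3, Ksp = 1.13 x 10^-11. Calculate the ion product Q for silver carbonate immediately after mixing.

Total volume = 186 + 203 = 389 mL.
[Ag^+] = 3.72 x 10^-5 × (186/389) = 1.779 × 10^-5 M
[CO3^2-] = 4.65 × 10^-3 × (203/389) = 2.427 x 10^-3 M
Ag2CO3(s) ⇌ 2 Ag^+(aq) + CO3^2-(aq), so Q = [Ag^+]^2[CO3^2-]
Q = (1.779 × 10^-5)^2(2.427 x 10^-3) = 7.68 x 10^-13
Q < Ksp, so no precipitate of Ag2CO3 forms.

7.68 × 10^-13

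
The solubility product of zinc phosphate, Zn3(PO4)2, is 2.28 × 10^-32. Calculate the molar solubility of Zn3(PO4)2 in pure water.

Zn3(PO4)2(s) <=> 3 Zn^2+ + 2 PO4^3-
Ksp = [Zn^2+]^3[PO4^3-]^2
For each mole of Zn3(PO4)2 that dissolves: [Zn^2+] = 3s, [PO4^3-] = 2s.
So Ksp = (3s)^3 × (2s)^2 = 108s^5
s^5 = 2.28 × 10^-32 / 108, so s = 1.84 × 10^-7 M

s ≈ 1.84e-7 M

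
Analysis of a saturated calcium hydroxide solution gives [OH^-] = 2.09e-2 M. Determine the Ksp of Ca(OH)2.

Ca(OH)2(s) ⇌ Ca^2+(aq) + 2 OH^-(aq)
Stoichiometry gives [Ca^2+] = (1/2)[OH^-] = 1.045 × 10^-2 M.
Ksp = [Ca^2+][OH^-]^2
Ksp = 1.045 × 10^-2 × (2.09 × 10^-2)^2 = 4.56 x 10^-6

4.56e-6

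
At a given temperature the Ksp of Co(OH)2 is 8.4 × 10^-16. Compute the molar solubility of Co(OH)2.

Co(OH)2(s) <=> Co^2+(aq) + 2 OH^-(aq)
Ksp = [Co^2+][OH^-]^2
For each mole of Co(OH)2 that dissolves: [Co^2+] = s, [OH^-] = 2s.
Ksp = s(2s)^2 = 4s^3
s^3 = 8.4 × 10^-16 / 4, so s = 5.9 × 10^-6 M

5.9 × 10^-6 M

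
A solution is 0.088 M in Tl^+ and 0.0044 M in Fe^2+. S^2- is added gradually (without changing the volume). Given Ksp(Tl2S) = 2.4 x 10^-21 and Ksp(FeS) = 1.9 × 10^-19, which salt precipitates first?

Each salt begins to precipitate when Q = Ksp, i.e. when [S^2-] reaches its threshold.
For Tl2S: 2.4 x 10^-21 = (0.088)^2 × [S^2-]  ⇒  [S^2-] = 3.1 × 10^-19 M.
For FeS: 1.9 × 10^-19 = 0.0044 × [S^2-]  ⇒  [S^2-] = 4.3 x 10^-17 M.
The salt with the lower threshold [S^2-] precipitates first: Tl2S.

Tl2S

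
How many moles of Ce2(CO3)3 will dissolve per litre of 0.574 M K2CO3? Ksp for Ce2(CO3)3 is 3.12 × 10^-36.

Ce2(CO3)3(s) ⇌ 2 Ce^3+ + 3 CO3^2-
Ksp = [Ce^3+]^2[CO3^2-]^3
If s mol/L dissolves here, [Ce^3+] = 2s, [CO3^2-] = 0.574 + 3s ≈ 0.574 (Ksp is small, so little additional dissolves).
Ksp ≈ (2s)^2 × (0.574)^3
s = 2.03 x 10^-18 M
Check: 3s = 6.1 × 10^-18 ≪ 0.574, so the approximation is valid.

s ≈ 2.03e-18 M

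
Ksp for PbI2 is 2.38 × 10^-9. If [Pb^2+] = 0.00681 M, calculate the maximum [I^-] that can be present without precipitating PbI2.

PbI2(s) <=> Pb^2+(aq) + 2 I^-(aq)
Ksp = [Pb^2+][I^-]^2
Precipitation begins when Q = Ksp. With [Pb^2+] = 0.00681 M:
2.38 × 10^-9 = (0.00681) × [I^-]^2
[I^-] = (2.38 × 10^-9 / 6.81 x 10^-3)^(1/2) = 5.91 × 10^-4 M

[I^-] = 5.91e-4 M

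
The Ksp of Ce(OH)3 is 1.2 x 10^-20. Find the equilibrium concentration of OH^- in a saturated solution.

[OH^-] ≈ 1.4e-5 M

Ce(OH)3(s) ⇌ Ce^3+ + 3 OH^-
Ksp = [Ce^3+][OH^-]^3
For each mole of Ce(OH)3 that dissolves: [Ce^3+] = s, [OH^-] = 3s.
Substituting: Ksp = s(3s)^3 = 27s^4
s = (1.2 x 10^-20 / 27)^(1/4) = 4.59 x 10^-6 M
[OH^-] = 3s = 1.4 x 10^-5 M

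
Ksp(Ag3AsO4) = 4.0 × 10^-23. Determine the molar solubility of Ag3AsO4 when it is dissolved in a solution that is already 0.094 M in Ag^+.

s ≈ 4.8 x 10^-20 M

Ag3AsO4(s) <=> 3 Ag^+ + AsO4^3-
Ksp = [Ag^+]^3[AsO4^3-]
Let s be the molar solubility in this solution. [Ag^+] = 0.094 + 3s ≈ 0.094, [AsO4^3-] = s (since the Ag^+ already present dominates).
Ksp ≈ (0.094)^3 × s
s = 4.8 × 10^-20 M
Check: 3s = 1.4 x 10^-19 ≪ 0.094, so the approximation is valid.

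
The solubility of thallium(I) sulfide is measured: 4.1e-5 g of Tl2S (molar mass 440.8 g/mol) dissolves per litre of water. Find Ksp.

Ksp = 3.2 x 10^-21

Molar solubility s = (4.1 x 10^-5 g/L) / (440.8 g/mol) = 9.30 × 10^-8 M.
Tl2S(s) <=> 2 Tl^+(aq) + S^2-(aq)
If s mol/L of Tl2S dissolves, [Tl^+] = 2s and [S^2-] = s.
Ksp = [Tl^+]^2[S^2-]
Substituting: Ksp = (2s)^2s = 4s^3
Ksp = 4 × (9.30 × 10^-8)^3 = 3.2 x 10^-21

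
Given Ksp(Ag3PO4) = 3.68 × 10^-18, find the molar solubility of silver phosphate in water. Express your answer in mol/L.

Ag3PO4(s) ⇌ 3 Ag^+(aq) + PO4^3-(aq)
Ksp = [Ag^+]^3[PO4^3-]
For each mole of Ag3PO4 that dissolves: [Ag^+] = 3s, [PO4^3-] = s.
Ksp = (3s)^3s = 27s^4
s = (3.68 × 10^-18 / 27)^(1/4) = 1.92 × 10^-5 M

s = 1.92e-5 M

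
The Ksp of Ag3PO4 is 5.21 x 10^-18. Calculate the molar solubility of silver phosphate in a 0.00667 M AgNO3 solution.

Ag3PO4(s) ⇌ 3 Ag^+(aq) + PO4^3-(aq)
Ksp = [Ag^+]^3[PO4^3-]
Let s be the molar solubility in this solution. [Ag^+] = 0.00667 + 3s ≈ 0.00667, [PO4^3-] = s (Ksp is small, so little additional dissolves).
Ksp ≈ (0.00667)^3 × s
s = 1.76 × 10^-11 M
Check: 3s = 5.3 × 10^-11 ≪ 0.00667, so the approximation is valid.

1.76 × 10^-11 M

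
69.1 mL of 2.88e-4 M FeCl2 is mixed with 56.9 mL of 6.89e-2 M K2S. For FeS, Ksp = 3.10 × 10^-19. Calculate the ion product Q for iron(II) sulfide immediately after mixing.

4.91 x 10^-6

Total volume = 69.1 + 56.9 = 126 mL.
[Fe^2+] = 2.88 x 10^-4 × (69.1/126) = 1.579 × 10^-4 M
[S^2-] = 6.89 × 10^-2 × (56.9/126) = 3.111 x 10^-2 M
FeS(s) <=> Fe^2+(aq) + S^2-(aq), so Q = [Fe^2+][S^2-]
Q = (1.579 x 10^-4)(3.111 × 10^-2) = 4.91 × 10^-6
Q > Ksp, so FeS will precipitate.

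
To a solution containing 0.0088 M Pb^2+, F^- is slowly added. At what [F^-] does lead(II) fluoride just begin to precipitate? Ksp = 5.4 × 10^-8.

2.5e-3 M

PbF2(s) ⇌ Pb^2+ + 2 F^-
Ksp = [Pb^2+][F^-]^2
Precipitation begins when Q = Ksp. With [Pb^2+] = 0.0088 M:
5.4 × 10^-8 = (0.0088) × [F^-]^2
[F^-] = (5.4 × 10^-8 / 8.8 x 10^-3)^(1/2) = 2.5 × 10^-3 M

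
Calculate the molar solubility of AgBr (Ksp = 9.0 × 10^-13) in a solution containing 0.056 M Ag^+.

AgBr(s) <=> Ag^+ + Br^-
Ksp = [Ag^+][Br^-]
If s mol/L dissolves here, [Ag^+] = 0.056 + s ≈ 0.056, [Br^-] = s (since the Ag^+ already present dominates).
Ksp ≈ 0.056 × s
s = 1.6 x 10^-11 M
Check: s = 1.6 × 10^-11 ≪ 0.056, so the approximation is valid.

1.6 × 10^-11 M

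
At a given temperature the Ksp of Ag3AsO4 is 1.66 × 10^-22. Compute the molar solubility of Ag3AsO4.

Ag3AsO4(s) <=> 3 Ag^+ + AsO4^3-
Ksp = [Ag^+]^3[AsO4^3-]
For each mole of Ag3AsO4 that dissolves: [Ag^+] = 3s, [AsO4^3-] = s.
So Ksp = (3s)^3 × s = 27s^4
s^4 = 1.66 × 10^-22 / 27, so s = 1.57 × 10^-6 M

1.57e-6 M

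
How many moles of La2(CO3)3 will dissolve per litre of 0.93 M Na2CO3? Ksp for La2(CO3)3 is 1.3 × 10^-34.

La2(CO3)3(s) <=> 2 La^3+(aq) + 3 CO3^2-(aq)
Ksp = [La^3+]^2[CO3^2-]^3
Let s be the molar solubility in this solution. [La^3+] = 2s, [CO3^2-] = 0.93 + 3s ≈ 0.93 (common-ion effect: CO3^2- is already 0.93 M).
Ksp ≈ (2s)^2 × (0.93)^3
s = 6.4 × 10^-18 M
Check: 3s = 1.9 × 10^-17 ≪ 0.93, so the approximation is valid.

6.4e-18 M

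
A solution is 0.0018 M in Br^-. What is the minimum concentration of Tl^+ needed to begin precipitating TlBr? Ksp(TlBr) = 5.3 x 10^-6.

2.9e-3 M

TlBr(s) ⇌ Tl^+ + Br^-
Ksp = [Tl^+][Br^-]
Precipitation begins when Q = Ksp. With [Br^-] = 0.0018 M:
5.3 x 10^-6 = (0.0018) × [Tl^+]
[Tl^+] = (5.3 x 10^-6 / 1.8 × 10^-3) = 2.9 x 10^-3 M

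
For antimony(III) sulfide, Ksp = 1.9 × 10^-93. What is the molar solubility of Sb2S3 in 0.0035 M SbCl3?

Sb2S3(s) <=> 2 Sb^3+ + 3 S^2-
Ksp = [Sb^3+]^2[S^2-]^3
Let s be the molar solubility in this solution. [Sb^3+] = 0.0035 + 2s ≈ 0.0035, [S^2-] = 3s (Ksp is small, so little additional dissolves).
Ksp ≈ (0.0035)^2 × (3s)^3
s = 1.8 x 10^-30 M
Check: 2s = 3.6 x 10^-30 ≪ 0.0035, so the approximation is valid.

s = 1.8 × 10^-30 M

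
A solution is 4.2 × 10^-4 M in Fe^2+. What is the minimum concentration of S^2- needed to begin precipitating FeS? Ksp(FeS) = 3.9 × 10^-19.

9.3 × 10^-16 M

FeS(s) ⇌ Fe^2+(aq) + S^2-(aq)
Ksp = [Fe^2+][S^2-]
Precipitation begins when Q = Ksp. With [Fe^2+] = 4.2 × 10^-4 M:
3.9 × 10^-19 = (4.2 × 10^-4) × [S^2-]
[S^2-] = (3.9 × 10^-19 / 4.2 × 10^-4) = 9.3 x 10^-16 M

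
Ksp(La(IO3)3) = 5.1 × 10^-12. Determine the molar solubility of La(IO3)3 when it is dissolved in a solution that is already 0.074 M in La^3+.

s ≈ 1.4 x 10^-4 M

La(IO3)3(s) ⇌ La^3+ + 3 IO3^-
Ksp = [La^3+][IO3^-]^3
Let s be the molar solubility in this solution. [La^3+] = 0.074 + s ≈ 0.074, [IO3^-] = 3s (since the La^3+ already present dominates).
Ksp ≈ 0.074 × (3s)^3
s = 1.4 x 10^-4 M
Check: s = 1.4 × 10^-4 ≪ 0.074, so the approximation is valid.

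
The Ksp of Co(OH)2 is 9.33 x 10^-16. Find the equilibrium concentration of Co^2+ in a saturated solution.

Co(OH)2(s) <=> Co^2+ + 2 OH^-
Ksp = [Co^2+][OH^-]^2
Let s = molar solubility. Then [Co^2+] = s and [OH^-] = 2s.
So Ksp = s × (2s)^2 = 4s^3
s^3 = 9.33 x 10^-16 / 4, so s = 6.156 × 10^-6 M
[Co^2+] = s = 6.16 × 10^-6 M

[Co^2+] = 6.16 x 10^-6 M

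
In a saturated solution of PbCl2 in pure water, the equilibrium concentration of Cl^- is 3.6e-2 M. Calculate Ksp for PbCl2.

Ksp ≈ 2.3 x 10^-5

PbCl2(s) <=> Pb^2+(aq) + 2 Cl^-(aq)
Stoichiometry gives [Pb^2+] = (1/2)[Cl^-] = 1.80 x 10^-2 M.
Ksp = [Pb^2+][Cl^-]^2
Ksp = 1.80 × 10^-2 × (3.6 x 10^-2)^2 = 2.3 × 10^-5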